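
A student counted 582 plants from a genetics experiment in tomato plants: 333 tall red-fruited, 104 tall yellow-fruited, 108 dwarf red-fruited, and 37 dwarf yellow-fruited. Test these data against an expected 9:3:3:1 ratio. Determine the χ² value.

0.360

Under the 9:3:3:1 hypothesis (Σ ratio = 16, N = 582):
  tall red-fruited: 582 × 9/16 = 327.375
  tall yellow-fruited: 582 × 3/16 = 109.125
  dwarf red-fruited: 582 × 3/16 = 109.125
  dwarf yellow-fruited: 582 × 1/16 = 36.375
χ² = Σ (O − E)² / E
  tall red-fruited: (333 − 327.375)² / 327.375 = 0.0966
  tall yellow-fruited: (104 − 109.125)² / 109.125 = 0.2407
  dwarf red-fruited: (108 − 109.125)² / 109.125 = 0.0116
  dwarf yellow-fruited: (37 − 36.375)² / 36.375 = 0.0107
χ² = 0.0966 + 0.2407 + 0.0116 + 0.0107 = 0.3596 ≈ 0.360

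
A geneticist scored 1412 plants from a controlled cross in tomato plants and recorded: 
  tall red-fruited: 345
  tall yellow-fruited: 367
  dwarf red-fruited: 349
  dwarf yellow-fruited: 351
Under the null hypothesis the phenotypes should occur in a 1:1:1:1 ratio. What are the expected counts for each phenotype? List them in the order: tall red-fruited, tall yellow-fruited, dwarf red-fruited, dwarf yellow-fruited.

353, 353, 353, 353

The 1:1:1:1 ratio has 4 parts, so with N = 1412 the expected counts are:
  tall red-fruited: 1412 × 1/4 = 353
  tall yellow-fruited: 1412 × 1/4 = 353
  dwarf red-fruited: 1412 × 1/4 = 353
  dwarf yellow-fruited: 1412 × 1/4 = 353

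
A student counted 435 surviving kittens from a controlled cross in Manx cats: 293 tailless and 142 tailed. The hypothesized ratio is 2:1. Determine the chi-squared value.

The 2:1 ratio has 3 parts, so with N = 435 the expected counts are:
  tailless: 435 × 2/3 = 290
  tailed: 435 × 1/3 = 145
χ² = Σ (O − E)² / E
  tailless: (293 − 290)² / 290 = 0.0310
  tailed: (142 − 145)² / 145 = 0.0621
χ² = 0.0310 + 0.0621 = 0.0931 ≈ 0.093

0.093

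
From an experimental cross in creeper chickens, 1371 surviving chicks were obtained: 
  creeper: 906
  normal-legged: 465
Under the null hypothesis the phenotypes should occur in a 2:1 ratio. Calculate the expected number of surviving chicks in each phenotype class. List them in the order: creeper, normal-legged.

The 2:1 ratio has 3 parts, so with N = 1371 the expected counts are:
  creeper: 1371 × 2/3 = 914
  normal-legged: 1371 × 1/3 = 457

914, 457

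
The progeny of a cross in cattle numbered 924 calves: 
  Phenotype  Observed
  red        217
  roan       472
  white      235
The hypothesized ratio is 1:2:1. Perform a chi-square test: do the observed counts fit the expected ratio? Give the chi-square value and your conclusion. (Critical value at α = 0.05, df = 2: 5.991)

Under the 1:2:1 hypothesis (Σ ratio = 4, N = 924):
  red: 924 × 1/4 = 231
  roan: 924 × 2/4 = 462
  white: 924 × 1/4 = 231
χ² = Σ (O − E)² / E
  red: (217 − 231)² / 231 = 0.8485
  roan: (472 − 462)² / 462 = 0.2165
  white: (235 − 231)² / 231 = 0.0693
χ² = 0.8485 + 0.2165 + 0.0693 = 1.1343 ≈ 1.134
Degrees of freedom = 3 − 1 = 2; critical value at α = 0.05 is 5.991.
Since 1.134 < 5.991, we fail to reject the null hypothesis — the data are consistent with the 1:2:1 ratio.

1.134; consistent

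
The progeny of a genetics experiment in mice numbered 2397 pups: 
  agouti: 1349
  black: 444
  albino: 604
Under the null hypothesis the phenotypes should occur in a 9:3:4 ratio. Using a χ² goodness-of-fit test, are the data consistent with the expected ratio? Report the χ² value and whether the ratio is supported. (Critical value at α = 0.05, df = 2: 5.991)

Under the 9:3:4 hypothesis (Σ ratio = 16, N = 2397):
  agouti: 2397 × 9/16 = 1348.3125
  black: 2397 × 3/16 = 449.4375
  albino: 2397 × 4/16 = 599.25
χ² = Σ (O − E)² / E
  agouti: (1349 − 1348.3125)² / 1348.3125 = 0.0004
  black: (444 − 449.4375)² / 449.4375 = 0.0658
  albino: (604 − 599.25)² / 599.25 = 0.0377
χ² = 0.0004 + 0.0658 + 0.0377 = 0.1039 ≈ 0.104
Degrees of freedom = 3 − 1 = 2; critical value at α = 0.05 is 5.991.
Since 0.104 < 5.991, we fail to reject the null hypothesis — the data are consistent with the 9:3:4 ratio.

0.104; consistent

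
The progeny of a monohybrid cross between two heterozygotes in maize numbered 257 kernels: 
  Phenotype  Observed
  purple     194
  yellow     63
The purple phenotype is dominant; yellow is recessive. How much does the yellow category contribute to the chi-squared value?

For a monohybrid cross between heterozygotes with complete dominance, the expected phenotypic ratio is 3:1.
The 3:1 ratio has 4 parts, so with N = 257 the expected counts are:
  purple: 257 × 3/4 = 192.75
  yellow: 257 × 1/4 = 64.25
Contribution of yellow: (63 − 64.25)² / 64.25 = 0.0243

0.024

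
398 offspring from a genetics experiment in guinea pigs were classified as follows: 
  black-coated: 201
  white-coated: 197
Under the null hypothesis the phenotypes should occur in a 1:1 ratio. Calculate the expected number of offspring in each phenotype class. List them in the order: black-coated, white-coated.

199, 199

The 1:1 ratio has 2 parts, so with N = 398 the expected counts are:
  black-coated: 398 × 1/2 = 199
  white-coated: 398 × 1/2 = 199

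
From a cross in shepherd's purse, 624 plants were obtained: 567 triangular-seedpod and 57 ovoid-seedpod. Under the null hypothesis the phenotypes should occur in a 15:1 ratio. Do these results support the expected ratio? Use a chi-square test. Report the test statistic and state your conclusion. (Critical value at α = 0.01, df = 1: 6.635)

8.862; not consistent

The 15:1 ratio has 16 parts, so with N = 624 the expected counts are:
  triangular-seedpod: 624 × 15/16 = 585
  ovoid-seedpod: 624 × 1/16 = 39
χ² = Σ (O − E)² / E
  triangular-seedpod: (567 − 585)² / 585 = 0.5538
  ovoid-seedpod: (57 − 39)² / 39 = 8.3077
χ² = 0.5538 + 8.3077 = 8.8615 ≈ 8.862
Degrees of freedom = 2 − 1 = 1; critical value at α = 0.01 is 6.635.
Since 8.862 > 6.635, we reject the null hypothesis — the data do not fit the 15:1 ratio.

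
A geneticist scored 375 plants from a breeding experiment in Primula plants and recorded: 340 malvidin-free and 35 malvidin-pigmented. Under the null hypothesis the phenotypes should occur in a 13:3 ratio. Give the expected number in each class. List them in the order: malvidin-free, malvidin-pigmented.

The 13:3 ratio has 16 parts, so with N = 375 the expected counts are:
  malvidin-free: 375 × 13/16 = 304.6875
  malvidin-pigmented: 375 × 3/16 = 70.3125

304.6875, 70.3125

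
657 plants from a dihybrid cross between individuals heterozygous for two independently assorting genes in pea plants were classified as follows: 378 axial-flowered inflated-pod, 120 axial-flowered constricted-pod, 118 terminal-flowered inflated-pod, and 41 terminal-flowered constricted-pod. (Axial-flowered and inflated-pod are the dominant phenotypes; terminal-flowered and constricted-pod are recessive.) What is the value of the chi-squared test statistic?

A dihybrid F₂ with independent assortment and complete dominance at both loci gives a 9:3:3:1 phenotypic ratio.
Under the 9:3:3:1 hypothesis (Σ ratio = 16, N = 657):
  axial-flowered inflated-pod: 657 × 9/16 = 369.5625
  axial-flowered constricted-pod: 657 × 3/16 = 123.1875
  terminal-flowered inflated-pod: 657 × 3/16 = 123.1875
  terminal-flowered constricted-pod: 657 × 1/16 = 41.0625
χ² = Σ (O − E)² / E
  axial-flowered inflated-pod: (378 − 369.5625)² / 369.5625 = 0.1926
  axial-flowered constricted-pod: (120 − 123.1875)² / 123.1875 = 0.0825
  terminal-flowered inflated-pod: (118 − 123.1875)² / 123.1875 = 0.2184
  terminal-flowered constricted-pod: (41 − 41.0625)² / 41.0625 = 0.0001
χ² = 0.1926 + 0.0825 + 0.2184 + 0.0001 = 0.4936 ≈ 0.494

0.494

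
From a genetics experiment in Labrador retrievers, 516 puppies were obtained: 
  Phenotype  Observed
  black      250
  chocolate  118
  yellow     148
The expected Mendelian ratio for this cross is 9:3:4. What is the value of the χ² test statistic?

13.047

Total ratio parts = 16. Expected numbers out of 516:
  black: 516 × 9/16 = 290.25
  chocolate: 516 × 3/16 = 96.75
  yellow: 516 × 4/16 = 129
χ² = Σ (O − E)² / E
  black: (250 − 290.25)² / 290.25 = 5.5816
  chocolate: (118 − 96.75)² / 96.75 = 4.6673
  yellow: (148 − 129)² / 129 = 2.7984
χ² = 5.5816 + 4.6673 + 2.7984 = 13.0473 ≈ 13.047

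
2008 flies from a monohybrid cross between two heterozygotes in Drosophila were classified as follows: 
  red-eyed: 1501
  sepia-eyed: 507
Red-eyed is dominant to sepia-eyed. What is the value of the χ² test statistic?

0.066

For a monohybrid cross between heterozygotes with complete dominance, the expected phenotypic ratio is 3:1.
Under the 3:1 hypothesis (Σ ratio = 4, N = 2008):
  red-eyed: 2008 × 3/4 = 1506
  sepia-eyed: 2008 × 1/4 = 502
χ² = Σ (O − E)² / E
  red-eyed: (1501 − 1506)² / 1506 = 0.0166
  sepia-eyed: (507 − 502)² / 502 = 0.0498
χ² = 0.0166 + 0.0498 = 0.0664 ≈ 0.066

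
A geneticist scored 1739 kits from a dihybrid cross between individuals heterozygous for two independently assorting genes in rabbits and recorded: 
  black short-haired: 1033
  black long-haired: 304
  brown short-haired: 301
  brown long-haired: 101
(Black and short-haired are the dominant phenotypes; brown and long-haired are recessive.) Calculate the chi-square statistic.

7.034

A dihybrid F₂ with independent assortment and complete dominance at both loci gives a 9:3:3:1 phenotypic ratio.
Total ratio parts = 16. Expected numbers out of 1739:
  black short-haired: 1739 × 9/16 = 978.1875
  black long-haired: 1739 × 3/16 = 326.0625
  brown short-haired: 1739 × 3/16 = 326.0625
  brown long-haired: 1739 × 1/16 = 108.6875
χ² = Σ (O − E)² / E
  black short-haired: (1033 − 978.1875)² / 978.1875 = 3.0714
  black long-haired: (304 − 326.0625)² / 326.0625 = 1.4928
  brown short-haired: (301 − 326.0625)² / 326.0625 = 1.9264
  brown long-haired: (101 − 108.6875)² / 108.6875 = 0.5437
χ² = 3.0714 + 1.4928 + 1.9264 + 0.5437 = 7.0343 ≈ 7.034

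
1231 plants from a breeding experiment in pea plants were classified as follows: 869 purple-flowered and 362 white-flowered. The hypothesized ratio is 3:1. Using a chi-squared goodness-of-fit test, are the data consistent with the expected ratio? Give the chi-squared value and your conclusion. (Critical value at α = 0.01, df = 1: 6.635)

12.751; not consistent

Under the 3:1 hypothesis (Σ ratio = 4, N = 1231):
  purple-flowered: 1231 × 3/4 = 923.25
  white-flowered: 1231 × 1/4 = 307.75
χ² = Σ (O − E)² / E
  purple-flowered: (869 − 923.25)² / 923.25 = 3.1877
  white-flowered: (362 − 307.75)² / 307.75 = 9.5632
χ² = 3.1877 + 9.5632 = 12.7509 ≈ 12.751
Degrees of freedom = 2 − 1 = 1; critical value at α = 0.01 is 6.635.
Since 12.751 > 6.635, we reject the null hypothesis — the data do not fit the 3:1 ratio.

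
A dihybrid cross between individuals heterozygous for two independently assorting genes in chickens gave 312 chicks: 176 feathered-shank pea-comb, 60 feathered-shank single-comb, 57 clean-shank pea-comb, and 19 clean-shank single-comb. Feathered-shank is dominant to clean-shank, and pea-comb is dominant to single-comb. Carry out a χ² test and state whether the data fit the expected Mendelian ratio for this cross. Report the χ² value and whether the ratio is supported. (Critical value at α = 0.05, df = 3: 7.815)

A dihybrid F₂ with independent assortment and complete dominance at both loci gives a 9:3:3:1 phenotypic ratio.
The 9:3:3:1 ratio has 16 parts, so with N = 312 the expected counts are:
  feathered-shank pea-comb: 312 × 9/16 = 175.5
  feathered-shank single-comb: 312 × 3/16 = 58.5
  clean-shank pea-comb: 312 × 3/16 = 58.5
  clean-shank single-comb: 312 × 1/16 = 19.5
χ² = Σ (O − E)² / E
  feathered-shank pea-comb: (176 − 175.5)² / 175.5 = 0.0014
  feathered-shank single-comb: (60 − 58.5)² / 58.5 = 0.0385
  clean-shank pea-comb: (57 − 58.5)² / 58.5 = 0.0385
  clean-shank single-comb: (19 − 19.5)² / 19.5 = 0.0128
χ² = 0.0014 + 0.0385 + 0.0385 + 0.0128 = 0.0912 ≈ 0.091
Degrees of freedom = 4 − 1 = 3; critical value at α = 0.05 is 7.815.
Since 0.091 < 7.815, we fail to reject the null hypothesis — the data are consistent with the 9:3:3:1 ratio.

0.091; consistent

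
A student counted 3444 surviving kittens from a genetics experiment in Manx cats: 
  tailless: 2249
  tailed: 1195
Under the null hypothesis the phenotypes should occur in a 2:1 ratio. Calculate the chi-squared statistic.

2.886

Under the 2:1 hypothesis (Σ ratio = 3, N = 3444):
  tailless: 3444 × 2/3 = 2296
  tailed: 3444 × 1/3 = 1148
χ² = Σ (O − E)² / E
  tailless: (2249 − 2296)² / 2296 = 0.9621
  tailed: (1195 − 1148)² / 1148 = 1.9242
χ² = 0.9621 + 1.9242 = 2.8863 ≈ 2.886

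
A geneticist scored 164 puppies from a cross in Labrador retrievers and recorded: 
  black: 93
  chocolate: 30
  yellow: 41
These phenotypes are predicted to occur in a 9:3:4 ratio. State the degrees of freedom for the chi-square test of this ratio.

A goodness-of-fit test with 3 phenotype classes has df = 3 − 1 = 2.

2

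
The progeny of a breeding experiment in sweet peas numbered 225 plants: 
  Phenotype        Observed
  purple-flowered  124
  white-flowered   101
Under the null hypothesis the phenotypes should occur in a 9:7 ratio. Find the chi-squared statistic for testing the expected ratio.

Expected counts for N = 225 under a 9:7 ratio (total parts = 16):
  purple-flowered: 225 × 9/16 = 126.5625
  white-flowered: 225 × 7/16 = 98.4375
χ² = Σ (O − E)² / E
  purple-flowered: (124 − 126.5625)² / 126.5625 = 0.0519
  white-flowered: (101 − 98.4375)² / 98.4375 = 0.0667
χ² = 0.0519 + 0.0667 = 0.1186 ≈ 0.119

0.119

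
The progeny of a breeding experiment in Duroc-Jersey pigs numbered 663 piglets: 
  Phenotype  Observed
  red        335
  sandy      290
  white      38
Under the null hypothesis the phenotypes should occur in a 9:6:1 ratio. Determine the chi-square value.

11.030

Expected counts for N = 663 under a 9:6:1 ratio (total parts = 16):
  red: 663 × 9/16 = 372.9375
  sandy: 663 × 6/16 = 248.625
  white: 663 × 1/16 = 41.4375
χ² = Σ (O − E)² / E
  red: (335 − 372.9375)² / 372.9375 = 3.8592
  sandy: (290 − 248.625)² / 248.625 = 6.8854
  white: (38 − 41.4375)² / 41.4375 = 0.2852
χ² = 3.8592 + 6.8854 + 0.2852 = 11.0298 ≈ 11.030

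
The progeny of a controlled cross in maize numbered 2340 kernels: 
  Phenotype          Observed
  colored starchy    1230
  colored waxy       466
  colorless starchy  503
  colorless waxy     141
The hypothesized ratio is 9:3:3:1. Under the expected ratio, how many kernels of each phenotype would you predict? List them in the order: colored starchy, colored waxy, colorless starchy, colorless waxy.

Expected counts for N = 2340 under a 9:3:3:1 ratio (total parts = 16):
  colored starchy: 2340 × 9/16 = 1316.25
  colored waxy: 2340 × 3/16 = 438.75
  colorless starchy: 2340 × 3/16 = 438.75
  colorless waxy: 2340 × 1/16 = 146.25

1316.25, 438.75, 438.75, 146.25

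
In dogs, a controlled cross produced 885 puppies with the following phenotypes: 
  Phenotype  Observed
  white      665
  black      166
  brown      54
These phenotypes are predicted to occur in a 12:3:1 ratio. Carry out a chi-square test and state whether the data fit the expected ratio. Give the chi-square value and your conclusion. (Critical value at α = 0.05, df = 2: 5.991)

Total ratio parts = 16. Expected numbers out of 885:
  white: 885 × 12/16 = 663.75
  black: 885 × 3/16 = 165.9375
  brown: 885 × 1/16 = 55.3125
χ² = Σ (O − E)² / E
  white: (665 − 663.75)² / 663.75 = 0.0024
  black: (166 − 165.9375)² / 165.9375 = 0.0000
  brown: (54 − 55.3125)² / 55.3125 = 0.0311
χ² = 0.0024 + 0.0000 + 0.0311 = 0.0335 ≈ 0.034
Degrees of freedom = 3 − 1 = 2; critical value at α = 0.05 is 5.991.
Since 0.034 < 5.991, we fail to reject the null hypothesis — the data are consistent with the 12:3:1 ratio.

0.034; consistent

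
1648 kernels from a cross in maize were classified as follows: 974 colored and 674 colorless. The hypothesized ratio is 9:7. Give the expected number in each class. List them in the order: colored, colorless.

927, 721

Total ratio parts = 16. Expected numbers out of 1648:
  colored: 1648 × 9/16 = 927
  colorless: 1648 × 7/16 = 721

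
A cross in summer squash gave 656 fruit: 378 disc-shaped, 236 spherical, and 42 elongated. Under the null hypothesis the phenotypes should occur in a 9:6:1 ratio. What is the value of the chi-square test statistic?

Total ratio parts = 16. Expected numbers out of 656:
  disc-shaped: 656 × 9/16 = 369
  spherical: 656 × 6/16 = 246
  elongated: 656 × 1/16 = 41
χ² = Σ (O − E)² / E
  disc-shaped: (378 − 369)² / 369 = 0.2195
  spherical: (236 − 246)² / 246 = 0.4065
  elongated: (42 − 41)² / 41 = 0.0244
χ² = 0.2195 + 0.4065 + 0.0244 = 0.6504 ≈ 0.650

0.650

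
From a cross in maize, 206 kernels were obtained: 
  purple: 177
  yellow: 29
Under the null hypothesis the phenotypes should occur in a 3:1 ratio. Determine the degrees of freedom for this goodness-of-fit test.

A goodness-of-fit test with 2 phenotype classes has df = 2 − 1 = 1.

1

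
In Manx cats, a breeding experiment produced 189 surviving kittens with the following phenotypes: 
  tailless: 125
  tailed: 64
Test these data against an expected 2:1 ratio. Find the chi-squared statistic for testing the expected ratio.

0.024

Total ratio parts = 3. Expected numbers out of 189:
  tailless: 189 × 2/3 = 126
  tailed: 189 × 1/3 = 63
χ² = Σ (O − E)² / E
  tailless: (125 − 126)² / 126 = 0.0079
  tailed: (64 − 63)² / 63 = 0.0159
χ² = 0.0079 + 0.0159 = 0.0238 ≈ 0.024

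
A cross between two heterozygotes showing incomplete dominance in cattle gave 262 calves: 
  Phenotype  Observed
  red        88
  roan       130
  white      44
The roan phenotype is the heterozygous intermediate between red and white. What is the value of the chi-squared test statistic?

With incomplete dominance, a heterozygote × heterozygote cross gives a 1:2:1 phenotypic ratio.
Under the 1:2:1 hypothesis (Σ ratio = 4, N = 262):
  red: 262 × 1/4 = 65.5
  roan: 262 × 2/4 = 131
  white: 262 × 1/4 = 65.5
χ² = Σ (O − E)² / E
  red: (88 − 65.5)² / 65.5 = 7.7290
  roan: (130 − 131)² / 131 = 0.0076
  white: (44 − 65.5)² / 65.5 = 7.0573
χ² = 7.7290 + 0.0076 + 7.0573 = 14.7939 ≈ 14.794

14.794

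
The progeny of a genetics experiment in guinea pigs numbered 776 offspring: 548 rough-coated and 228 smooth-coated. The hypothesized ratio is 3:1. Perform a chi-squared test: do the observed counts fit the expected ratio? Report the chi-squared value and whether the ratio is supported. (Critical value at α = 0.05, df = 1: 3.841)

Total ratio parts = 4. Expected numbers out of 776:
  rough-coated: 776 × 3/4 = 582
  smooth-coated: 776 × 1/4 = 194
χ² = Σ (O − E)² / E
  rough-coated: (548 − 582)² / 582 = 1.9863
  smooth-coated: (228 − 194)² / 194 = 5.9588
χ² = 1.9863 + 5.9588 = 7.9451 ≈ 7.945
Degrees of freedom = 2 − 1 = 1; critical value at α = 0.05 is 3.841.
Since 7.945 > 3.841, we reject the null hypothesis — the data do not fit the 3:1 ratio.

7.945; not consistent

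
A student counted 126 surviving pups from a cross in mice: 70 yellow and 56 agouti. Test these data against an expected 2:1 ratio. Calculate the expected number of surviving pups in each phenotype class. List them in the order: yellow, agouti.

The 2:1 ratio has 3 parts, so with N = 126 the expected counts are:
  yellow: 126 × 2/3 = 84
  agouti: 126 × 1/3 = 42

84, 42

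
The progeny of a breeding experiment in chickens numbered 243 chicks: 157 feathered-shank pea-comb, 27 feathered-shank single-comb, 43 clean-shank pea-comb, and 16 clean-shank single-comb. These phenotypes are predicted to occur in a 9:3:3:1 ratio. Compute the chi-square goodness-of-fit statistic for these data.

10.769

Expected counts for N = 243 under a 9:3:3:1 ratio (total parts = 16):
  feathered-shank pea-comb: 243 × 9/16 = 136.6875
  feathered-shank single-comb: 243 × 3/16 = 45.5625
  clean-shank pea-comb: 243 × 3/16 = 45.5625
  clean-shank single-comb: 243 × 1/16 = 15.1875
χ² = Σ (O − E)² / E
  feathered-shank pea-comb: (157 − 136.6875)² / 136.6875 = 3.0185
  feathered-shank single-comb: (27 − 45.5625)² / 45.5625 = 7.5625
  clean-shank pea-comb: (43 − 45.5625)² / 45.5625 = 0.1441
  clean-shank single-comb: (16 − 15.1875)² / 15.1875 = 0.0435
χ² = 3.0185 + 7.5625 + 0.1441 + 0.0435 = 10.7686 ≈ 10.769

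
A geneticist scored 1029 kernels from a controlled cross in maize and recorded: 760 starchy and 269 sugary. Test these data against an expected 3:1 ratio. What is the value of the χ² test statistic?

Under the 3:1 hypothesis (Σ ratio = 4, N = 1029):
  starchy: 1029 × 3/4 = 771.75
  sugary: 1029 × 1/4 = 257.25
χ² = Σ (O − E)² / E
  starchy: (760 − 771.75)² / 771.75 = 0.1789
  sugary: (269 − 257.25)² / 257.25 = 0.5367
χ² = 0.1789 + 0.5367 = 0.7156 ≈ 0.716

0.716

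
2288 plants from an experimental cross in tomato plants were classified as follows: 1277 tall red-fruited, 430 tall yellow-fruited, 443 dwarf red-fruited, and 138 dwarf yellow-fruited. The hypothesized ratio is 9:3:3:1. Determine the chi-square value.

The 9:3:3:1 ratio has 16 parts, so with N = 2288 the expected counts are:
  tall red-fruited: 2288 × 9/16 = 1287
  tall yellow-fruited: 2288 × 3/16 = 429
  dwarf red-fruited: 2288 × 3/16 = 429
  dwarf yellow-fruited: 2288 × 1/16 = 143
χ² = Σ (O − E)² / E
  tall red-fruited: (1277 − 1287)² / 1287 = 0.0777
  tall yellow-fruited: (430 − 429)² / 429 = 0.0023
  dwarf red-fruited: (443 − 429)² / 429 = 0.4569
  dwarf yellow-fruited: (138 − 143)² / 143 = 0.1748
χ² = 0.0777 + 0.0023 + 0.4569 + 0.1748 = 0.7117 ≈ 0.712

0.712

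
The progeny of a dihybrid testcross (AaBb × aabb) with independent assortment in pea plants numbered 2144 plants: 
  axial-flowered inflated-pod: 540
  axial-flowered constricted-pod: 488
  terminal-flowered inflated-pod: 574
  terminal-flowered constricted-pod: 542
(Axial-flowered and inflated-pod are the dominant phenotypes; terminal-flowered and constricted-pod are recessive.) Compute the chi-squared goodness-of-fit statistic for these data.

7.090

A dihybrid testcross with independent assortment gives a 1:1:1:1 ratio.
The 1:1:1:1 ratio has 4 parts, so with N = 2144 the expected counts are:
  axial-flowered inflated-pod: 2144 × 1/4 = 536
  axial-flowered constricted-pod: 2144 × 1/4 = 536
  terminal-flowered inflated-pod: 2144 × 1/4 = 536
  terminal-flowered constricted-pod: 2144 × 1/4 = 536
χ² = Σ (O − E)² / E
  axial-flowered inflated-pod: (540 − 536)² / 536 = 0.0299
  axial-flowered constricted-pod: (488 − 536)² / 536 = 4.2985
  terminal-flowered inflated-pod: (574 − 536)² / 536 = 2.6940
  terminal-flowered constricted-pod: (542 − 536)² / 536 = 0.0672
χ² = 0.0299 + 4.2985 + 2.6940 + 0.0672 = 7.0896 ≈ 7.090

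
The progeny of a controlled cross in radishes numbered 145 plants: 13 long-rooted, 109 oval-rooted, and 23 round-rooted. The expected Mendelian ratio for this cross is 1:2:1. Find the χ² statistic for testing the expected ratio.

The 1:2:1 ratio has 4 parts, so with N = 145 the expected counts are:
  long-rooted: 145 × 1/4 = 36.25
  oval-rooted: 145 × 2/4 = 72.5
  round-rooted: 145 × 1/4 = 36.25
χ² = Σ (O − E)² / E
  long-rooted: (13 − 36.25)² / 36.25 = 14.9121
  oval-rooted: (109 − 72.5)² / 72.5 = 18.3759
  round-rooted: (23 − 36.25)² / 36.25 = 4.8431
χ² = 14.9121 + 18.3759 + 4.8431 = 38.1311 ≈ 38.131

38.131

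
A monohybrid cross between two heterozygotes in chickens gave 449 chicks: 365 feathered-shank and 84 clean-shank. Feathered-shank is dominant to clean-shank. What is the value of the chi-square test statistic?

9.480

For a monohybrid cross between heterozygotes with complete dominance, the expected phenotypic ratio is 3:1.
Total ratio parts = 4. Expected numbers out of 449:
  feathered-shank: 449 × 3/4 = 336.75
  clean-shank: 449 × 1/4 = 112.25
χ² = Σ (O − E)² / E
  feathered-shank: (365 − 336.75)² / 336.75 = 2.3699
  clean-shank: (84 − 112.25)² / 112.25 = 7.1097
χ² = 2.3699 + 7.1097 = 9.4796 ≈ 9.480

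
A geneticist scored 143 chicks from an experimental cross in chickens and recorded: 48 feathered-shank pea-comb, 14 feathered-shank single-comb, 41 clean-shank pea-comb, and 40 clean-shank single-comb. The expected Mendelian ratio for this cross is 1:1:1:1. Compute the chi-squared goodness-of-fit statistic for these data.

18.706

The 1:1:1:1 ratio has 4 parts, so with N = 143 the expected counts are:
  feathered-shank pea-comb: 143 × 1/4 = 35.75
  feathered-shank single-comb: 143 × 1/4 = 35.75
  clean-shank pea-comb: 143 × 1/4 = 35.75
  clean-shank single-comb: 143 × 1/4 = 35.75
χ² = Σ (O − E)² / E
  feathered-shank pea-comb: (48 − 35.75)² / 35.75 = 4.1976
  feathered-shank single-comb: (14 − 35.75)² / 35.75 = 13.2325
  clean-shank pea-comb: (41 − 35.75)² / 35.75 = 0.7710
  clean-shank single-comb: (40 − 35.75)² / 35.75 = 0.5052
χ² = 4.1976 + 13.2325 + 0.7710 + 0.5052 = 18.7063 ≈ 18.706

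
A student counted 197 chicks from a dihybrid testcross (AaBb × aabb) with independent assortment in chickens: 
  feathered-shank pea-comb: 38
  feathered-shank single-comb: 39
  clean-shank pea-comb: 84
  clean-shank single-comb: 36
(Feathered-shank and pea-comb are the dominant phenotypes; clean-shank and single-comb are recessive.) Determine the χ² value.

A dihybrid testcross with independent assortment gives a 1:1:1:1 ratio.
Expected counts for N = 197 under a 1:1:1:1 ratio (total parts = 4):
  feathered-shank pea-comb: 197 × 1/4 = 49.25
  feathered-shank single-comb: 197 × 1/4 = 49.25
  clean-shank pea-comb: 197 × 1/4 = 49.25
  clean-shank single-comb: 197 × 1/4 = 49.25
χ² = Σ (O − E)² / E
  feathered-shank pea-comb: (38 − 49.25)² / 49.25 = 2.5698
  feathered-shank single-comb: (39 − 49.25)² / 49.25 = 2.1332
  clean-shank pea-comb: (84 − 49.25)² / 49.25 = 24.5190
  clean-shank single-comb: (36 − 49.25)² / 49.25 = 3.5647
χ² = 2.5698 + 2.1332 + 24.5190 + 3.5647 = 32.7867 ≈ 32.787

32.787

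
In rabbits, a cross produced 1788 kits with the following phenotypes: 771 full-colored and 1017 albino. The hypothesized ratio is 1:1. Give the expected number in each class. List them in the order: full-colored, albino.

Under the 1:1 hypothesis (Σ ratio = 2, N = 1788):
  full-colored: 1788 × 1/2 = 894
  albino: 1788 × 1/2 = 894

894, 894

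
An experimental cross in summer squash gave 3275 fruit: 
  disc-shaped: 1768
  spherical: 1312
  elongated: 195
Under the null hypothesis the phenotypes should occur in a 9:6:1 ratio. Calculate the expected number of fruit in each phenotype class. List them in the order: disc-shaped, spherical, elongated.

1842.1875, 1228.125, 204.6875

Total ratio parts = 16. Expected numbers out of 3275:
  disc-shaped: 3275 × 9/16 = 1842.1875
  spherical: 3275 × 6/16 = 1228.125
  elongated: 3275 × 1/16 = 204.6875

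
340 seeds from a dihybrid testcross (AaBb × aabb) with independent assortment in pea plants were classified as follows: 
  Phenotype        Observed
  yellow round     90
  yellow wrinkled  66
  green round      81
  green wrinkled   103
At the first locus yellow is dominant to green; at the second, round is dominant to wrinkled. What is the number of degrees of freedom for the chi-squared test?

A dihybrid testcross with independent assortment gives a 1:1:1:1 ratio.
A goodness-of-fit test with 4 phenotype classes has df = 4 − 1 = 3.

3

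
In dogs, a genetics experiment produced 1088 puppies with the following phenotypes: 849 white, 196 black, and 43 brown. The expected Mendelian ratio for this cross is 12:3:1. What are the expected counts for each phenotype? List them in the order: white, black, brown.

816, 204, 68

The 12:3:1 ratio has 16 parts, so with N = 1088 the expected counts are:
  white: 1088 × 12/16 = 816
  black: 1088 × 3/16 = 204
  brown: 1088 × 1/16 = 68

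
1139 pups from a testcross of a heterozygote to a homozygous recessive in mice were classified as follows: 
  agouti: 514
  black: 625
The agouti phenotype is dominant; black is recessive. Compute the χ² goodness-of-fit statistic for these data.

10.817

A testcross of a heterozygote (Aa × aa) gives a 1:1 phenotypic ratio.
The 1:1 ratio has 2 parts, so with N = 1139 the expected counts are:
  agouti: 1139 × 1/2 = 569.5
  black: 1139 × 1/2 = 569.5
χ² = Σ (O − E)² / E
  agouti: (514 − 569.5)² / 569.5 = 5.4087
  black: (625 − 569.5)² / 569.5 = 5.4087
χ² = 5.4087 + 5.4087 = 10.8174 ≈ 10.817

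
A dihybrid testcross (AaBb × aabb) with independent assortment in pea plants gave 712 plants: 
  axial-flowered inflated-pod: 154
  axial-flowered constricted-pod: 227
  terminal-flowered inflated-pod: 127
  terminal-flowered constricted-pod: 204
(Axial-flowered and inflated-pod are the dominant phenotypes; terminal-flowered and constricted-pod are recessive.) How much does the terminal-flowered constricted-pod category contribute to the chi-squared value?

3.798

A dihybrid testcross with independent assortment gives a 1:1:1:1 ratio.
Expected counts for N = 712 under a 1:1:1:1 ratio (total parts = 4):
  axial-flowered inflated-pod: 712 × 1/4 = 178
  axial-flowered constricted-pod: 712 × 1/4 = 178
  terminal-flowered inflated-pod: 712 × 1/4 = 178
  terminal-flowered constricted-pod: 712 × 1/4 = 178
Contribution of terminal-flowered constricted-pod: (204 − 178)² / 178 = 3.7978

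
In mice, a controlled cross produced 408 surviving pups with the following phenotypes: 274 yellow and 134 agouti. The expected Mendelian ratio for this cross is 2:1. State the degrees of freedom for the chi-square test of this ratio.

A goodness-of-fit test with 2 phenotype classes has df = 2 − 1 = 1.

1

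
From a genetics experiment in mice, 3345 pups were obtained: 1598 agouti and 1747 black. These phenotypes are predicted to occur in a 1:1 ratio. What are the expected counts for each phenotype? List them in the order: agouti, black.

The 1:1 ratio has 2 parts, so with N = 3345 the expected counts are:
  agouti: 3345 × 1/2 = 1672.5
  black: 3345 × 1/2 = 1672.5

1672.5, 1672.5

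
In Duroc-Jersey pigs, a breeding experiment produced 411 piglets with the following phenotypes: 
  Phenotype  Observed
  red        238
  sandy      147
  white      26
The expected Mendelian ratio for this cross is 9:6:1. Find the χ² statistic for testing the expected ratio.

0.534

Total ratio parts = 16. Expected numbers out of 411:
  red: 411 × 9/16 = 231.1875
  sandy: 411 × 6/16 = 154.125
  white: 411 × 1/16 = 25.6875
χ² = Σ (O − E)² / E
  red: (238 − 231.1875)² / 231.1875 = 0.2007
  sandy: (147 − 154.125)² / 154.125 = 0.3294
  white: (26 − 25.6875)² / 25.6875 = 0.0038
χ² = 0.2007 + 0.3294 + 0.0038 = 0.5339 ≈ 0.534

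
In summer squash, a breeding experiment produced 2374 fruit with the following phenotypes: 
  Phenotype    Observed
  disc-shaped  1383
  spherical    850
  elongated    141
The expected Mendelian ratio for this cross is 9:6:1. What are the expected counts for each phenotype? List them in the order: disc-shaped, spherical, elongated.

1335.375, 890.25, 148.375

Total ratio parts = 16. Expected numbers out of 2374:
  disc-shaped: 2374 × 9/16 = 1335.375
  spherical: 2374 × 6/16 = 890.25
  elongated: 2374 × 1/16 = 148.375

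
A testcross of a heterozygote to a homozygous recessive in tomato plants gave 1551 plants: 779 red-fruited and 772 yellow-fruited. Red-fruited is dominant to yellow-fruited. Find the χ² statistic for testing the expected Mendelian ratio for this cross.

A testcross of a heterozygote (Aa × aa) gives a 1:1 phenotypic ratio.
The 1:1 ratio has 2 parts, so with N = 1551 the expected counts are:
  red-fruited: 1551 × 1/2 = 775.5
  yellow-fruited: 1551 × 1/2 = 775.5
χ² = Σ (O − E)² / E
  red-fruited: (779 − 775.5)² / 775.5 = 0.0158
  yellow-fruited: (772 − 775.5)² / 775.5 = 0.0158
χ² = 0.0158 + 0.0158 = 0.0316 ≈ 0.032

0.032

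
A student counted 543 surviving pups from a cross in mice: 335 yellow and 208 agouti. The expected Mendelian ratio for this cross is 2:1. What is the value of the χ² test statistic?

6.041

Under the 2:1 hypothesis (Σ ratio = 3, N = 543):
  yellow: 543 × 2/3 = 362
  agouti: 543 × 1/3 = 181
χ² = Σ (O − E)² / E
  yellow: (335 − 362)² / 362 = 2.0138
  agouti: (208 − 181)² / 181 = 4.0276
χ² = 2.0138 + 4.0276 = 6.0414 ≈ 6.041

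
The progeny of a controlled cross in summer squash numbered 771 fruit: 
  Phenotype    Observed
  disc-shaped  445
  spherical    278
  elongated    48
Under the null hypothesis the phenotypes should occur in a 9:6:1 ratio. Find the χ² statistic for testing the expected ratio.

0.724

Total ratio parts = 16. Expected numbers out of 771:
  disc-shaped: 771 × 9/16 = 433.6875
  spherical: 771 × 6/16 = 289.125
  elongated: 771 × 1/16 = 48.1875
χ² = Σ (O − E)² / E
  disc-shaped: (445 − 433.6875)² / 433.6875 = 0.2951
  spherical: (278 − 289.125)² / 289.125 = 0.4281
  elongated: (48 − 48.1875)² / 48.1875 = 0.0007
χ² = 0.2951 + 0.4281 + 0.0007 = 0.7239 ≈ 0.724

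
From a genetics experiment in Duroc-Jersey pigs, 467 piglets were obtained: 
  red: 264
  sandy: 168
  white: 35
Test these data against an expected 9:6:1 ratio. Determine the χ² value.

1.454

Total ratio parts = 16. Expected numbers out of 467:
  red: 467 × 9/16 = 262.6875
  sandy: 467 × 6/16 = 175.125
  white: 467 × 1/16 = 29.1875
χ² = Σ (O − E)² / E
  red: (264 − 262.6875)² / 262.6875 = 0.0066
  sandy: (168 − 175.125)² / 175.125 = 0.2899
  white: (35 − 29.1875)² / 29.1875 = 1.1575
χ² = 0.0066 + 0.2899 + 1.1575 = 1.454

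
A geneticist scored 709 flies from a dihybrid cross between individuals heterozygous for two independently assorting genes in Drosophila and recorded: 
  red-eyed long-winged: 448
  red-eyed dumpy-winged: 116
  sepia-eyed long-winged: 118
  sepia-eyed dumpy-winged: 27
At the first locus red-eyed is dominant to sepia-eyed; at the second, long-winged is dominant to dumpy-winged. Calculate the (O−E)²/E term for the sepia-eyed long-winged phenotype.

1.678

A dihybrid F₂ with independent assortment and complete dominance at both loci gives a 9:3:3:1 phenotypic ratio.
Under the 9:3:3:1 hypothesis (Σ ratio = 16, N = 709):
  red-eyed long-winged: 709 × 9/16 = 398.8125
  red-eyed dumpy-winged: 709 × 3/16 = 132.9375
  sepia-eyed long-winged: 709 × 3/16 = 132.9375
  sepia-eyed dumpy-winged: 709 × 1/16 = 44.3125
Contribution of sepia-eyed long-winged: (118 − 132.9375)² / 132.9375 = 1.6784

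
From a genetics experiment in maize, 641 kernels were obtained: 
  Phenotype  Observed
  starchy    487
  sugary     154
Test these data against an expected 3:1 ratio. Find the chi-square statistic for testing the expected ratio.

Expected counts for N = 641 under a 3:1 ratio (total parts = 4):
  starchy: 641 × 3/4 = 480.75
  sugary: 641 × 1/4 = 160.25
χ² = Σ (O − E)² / E
  starchy: (487 − 480.75)² / 480.75 = 0.0813
  sugary: (154 − 160.25)² / 160.25 = 0.2438
χ² = 0.0813 + 0.2438 = 0.3251 ≈ 0.325

0.325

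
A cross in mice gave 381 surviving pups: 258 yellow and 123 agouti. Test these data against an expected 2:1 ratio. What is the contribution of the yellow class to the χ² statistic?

Under the 2:1 hypothesis (Σ ratio = 3, N = 381):
  yellow: 381 × 2/3 = 254
  agouti: 381 × 1/3 = 127
Contribution of yellow: (258 − 254)² / 254 = 0.0630

0.063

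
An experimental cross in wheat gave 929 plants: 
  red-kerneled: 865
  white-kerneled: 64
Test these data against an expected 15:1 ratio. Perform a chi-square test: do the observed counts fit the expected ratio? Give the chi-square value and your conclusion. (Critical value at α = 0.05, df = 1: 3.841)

The 15:1 ratio has 16 parts, so with N = 929 the expected counts are:
  red-kerneled: 929 × 15/16 = 870.9375
  white-kerneled: 929 × 1/16 = 58.0625
χ² = Σ (O − E)² / E
  red-kerneled: (865 − 870.9375)² / 870.9375 = 0.0405
  white-kerneled: (64 − 58.0625)² / 58.0625 = 0.6072
χ² = 0.0405 + 0.6072 = 0.6477 ≈ 0.648
Degrees of freedom = 2 − 1 = 1; critical value at α = 0.05 is 3.841.
Since 0.648 < 3.841, we fail to reject the null hypothesis — the data are consistent with the 15:1 ratio.

0.648; consistent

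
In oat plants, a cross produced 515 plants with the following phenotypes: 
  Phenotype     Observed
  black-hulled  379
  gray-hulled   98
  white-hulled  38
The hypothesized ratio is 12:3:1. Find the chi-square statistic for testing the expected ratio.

1.207

Total ratio parts = 16. Expected numbers out of 515:
  black-hulled: 515 × 12/16 = 386.25
  gray-hulled: 515 × 3/16 = 96.5625
  white-hulled: 515 × 1/16 = 32.1875
χ² = Σ (O − E)² / E
  black-hulled: (379 − 386.25)² / 386.25 = 0.1361
  gray-hulled: (98 − 96.5625)² / 96.5625 = 0.0214
  white-hulled: (38 − 32.1875)² / 32.1875 = 1.0496
χ² = 0.1361 + 0.0214 + 1.0496 = 1.2071 ≈ 1.207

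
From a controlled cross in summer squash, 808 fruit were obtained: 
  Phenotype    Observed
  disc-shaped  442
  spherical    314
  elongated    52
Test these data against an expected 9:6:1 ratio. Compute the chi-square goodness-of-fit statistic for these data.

0.788

The 9:6:1 ratio has 16 parts, so with N = 808 the expected counts are:
  disc-shaped: 808 × 9/16 = 454.5
  spherical: 808 × 6/16 = 303
  elongated: 808 × 1/16 = 50.5
χ² = Σ (O − E)² / E
  disc-shaped: (442 − 454.5)² / 454.5 = 0.3438
  spherical: (314 − 303)² / 303 = 0.3993
  elongated: (52 − 50.5)² / 50.5 = 0.0446
χ² = 0.3438 + 0.3993 + 0.0446 = 0.7877 ≈ 0.788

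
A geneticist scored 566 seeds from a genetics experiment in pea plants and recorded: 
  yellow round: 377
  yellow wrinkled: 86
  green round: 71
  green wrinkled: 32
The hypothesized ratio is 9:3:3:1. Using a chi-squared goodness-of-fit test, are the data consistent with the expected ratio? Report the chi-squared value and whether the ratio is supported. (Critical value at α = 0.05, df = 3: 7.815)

26.559; not consistent

Expected counts for N = 566 under a 9:3:3:1 ratio (total parts = 16):
  yellow round: 566 × 9/16 = 318.375
  yellow wrinkled: 566 × 3/16 = 106.125
  green round: 566 × 3/16 = 106.125
  green wrinkled: 566 × 1/16 = 35.375
χ² = Σ (O − E)² / E
  yellow round: (377 − 318.375)² / 318.375 = 10.7951
  yellow wrinkled: (86 − 106.125)² / 106.125 = 3.8164
  green round: (71 − 106.125)² / 106.125 = 11.6256
  green wrinkled: (32 − 35.375)² / 35.375 = 0.3220
χ² = 10.7951 + 3.8164 + 11.6256 + 0.3220 = 26.5591 ≈ 26.559
Degrees of freedom = 4 − 1 = 3; critical value at α = 0.05 is 7.815.
Since 26.559 > 7.815, we reject the null hypothesis — the data do not fit the 9:3:3:1 ratio.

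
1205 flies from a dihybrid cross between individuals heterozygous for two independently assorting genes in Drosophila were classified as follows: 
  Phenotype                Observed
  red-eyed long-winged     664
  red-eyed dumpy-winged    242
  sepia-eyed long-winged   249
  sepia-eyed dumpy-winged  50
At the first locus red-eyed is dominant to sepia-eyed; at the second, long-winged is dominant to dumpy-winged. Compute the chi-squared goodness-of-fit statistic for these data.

12.285

A dihybrid F₂ with independent assortment and complete dominance at both loci gives a 9:3:3:1 phenotypic ratio.
Expected counts for N = 1205 under a 9:3:3:1 ratio (total parts = 16):
  red-eyed long-winged: 1205 × 9/16 = 677.8125
  red-eyed dumpy-winged: 1205 × 3/16 = 225.9375
  sepia-eyed long-winged: 1205 × 3/16 = 225.9375
  sepia-eyed dumpy-winged: 1205 × 1/16 = 75.3125
χ² = Σ (O − E)² / E
  red-eyed long-winged: (664 − 677.8125)² / 677.8125 = 0.2815
  red-eyed dumpy-winged: (242 − 225.9375)² / 225.9375 = 1.1419
  sepia-eyed long-winged: (249 − 225.9375)² / 225.9375 = 2.3541
  sepia-eyed dumpy-winged: (50 − 75.3125)² / 75.3125 = 8.5075
χ² = 0.2815 + 1.1419 + 2.3541 + 8.5075 = 12.285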